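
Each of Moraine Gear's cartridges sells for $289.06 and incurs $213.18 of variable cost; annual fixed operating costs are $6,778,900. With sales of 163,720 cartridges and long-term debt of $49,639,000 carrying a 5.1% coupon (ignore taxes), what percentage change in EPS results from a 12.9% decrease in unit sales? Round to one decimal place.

Total contribution margin = 163,720 × $75.88 = $12,423,073.60.
Subtracting fixed costs: EBIT = $12,423,073.60 − $6,778,900 = $5,644,173.60.
After interest of $2,531,589.00, pre-tax earnings = $3,112,584.60.
Degree of combined leverage = contribution ÷ (EBIT − I) = $12,423,073.60 ÷ $3,112,584.60 = 3.9912.
EPS therefore changes by 3.9912 × (-12.9%) = -51.5%.

-51.5%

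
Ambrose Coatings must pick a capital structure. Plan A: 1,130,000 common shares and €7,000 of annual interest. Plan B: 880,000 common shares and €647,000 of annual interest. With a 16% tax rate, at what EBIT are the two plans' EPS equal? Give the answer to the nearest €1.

€2,899,800

At indifference, (EBIT − 7,000)(1 − t)/1,130,000 = (EBIT − 647,000)(1 − t)/880,000.
Cancelling (1 − t) and cross-multiplying: 880,000·(EBIT − 7,000) = 1,130,000·(EBIT − 647,000).
EBIT × (1,130,000 − 880,000) = 647,000 × 1,130,000 − 7,000 × 880,000 = 724,950,000,000, so EBIT = 724,950,000,000 ÷ 250,000 = 2,899,800.00.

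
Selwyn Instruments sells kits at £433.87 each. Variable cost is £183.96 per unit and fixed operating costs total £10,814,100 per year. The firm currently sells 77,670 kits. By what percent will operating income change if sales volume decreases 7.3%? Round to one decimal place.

At 77,670 units, contribution = 77,670 × £249.91 = £19,410,509.70.
Operating income = contribution − fixed costs = £19,410,509.70 − £10,814,100 = £8,596,409.70.
Degree of operating leverage = £19,410,509.70 / £8,596,409.70 = 2.2580.
Operating income changes by 2.2580 × -7.3% = -16.5%.

-16.5%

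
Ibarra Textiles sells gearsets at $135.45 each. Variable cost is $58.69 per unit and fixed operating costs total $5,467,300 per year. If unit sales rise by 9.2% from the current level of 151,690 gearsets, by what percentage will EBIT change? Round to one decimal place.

+17.3%

Contribution at this volume is 151,690 × $76.76 = $11,643,724.40.
EBIT = $11,643,724.40 − $5,467,300 = $6,176,424.40.
So DOL = total CM / EBIT = $11,643,724.40 / $6,176,424.40 = 1.8852.
%ΔEBIT = DOL × %ΔSales = 1.8852 × +9.2% = +17.3%.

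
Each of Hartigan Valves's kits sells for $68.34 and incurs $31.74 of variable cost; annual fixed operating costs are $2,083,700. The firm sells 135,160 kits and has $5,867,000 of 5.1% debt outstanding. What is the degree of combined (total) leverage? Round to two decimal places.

1.93

At 135,160 units, contribution = 135,160 × $36.60 = $4,946,856.00.
EBIT = $4,946,856.00 − $2,083,700 = $2,863,156.00. Interest = $299,217.00, so EBIT − I = $2,563,939.00.
DCL = contribution ÷ (EBIT − I) = $4,946,856.00 ÷ $2,563,939.00 = 1.9294.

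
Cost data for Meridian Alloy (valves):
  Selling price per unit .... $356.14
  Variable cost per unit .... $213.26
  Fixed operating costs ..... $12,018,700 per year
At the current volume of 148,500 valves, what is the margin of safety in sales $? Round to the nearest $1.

Each unit contributes $356.14 − $213.26 = $142.88. Break-even units = $12,018,700 ÷ $142.88 = 84,117.44; break-even revenue = 84,117.44 × $356.14 = $29,957,585.51.
Current sales = 148,500 × $356.14 = $52,886,790.00.
Margin of safety = $52,886,790.00 − $29,957,585.51 = $22,929,204.

$22,929,204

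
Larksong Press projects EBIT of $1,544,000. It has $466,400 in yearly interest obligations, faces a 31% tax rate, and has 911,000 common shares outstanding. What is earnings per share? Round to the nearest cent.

Interest = $466,400.00, so EBT = $1,544,000 − $466,400.00 = $1,077,600.00.
After tax at 31%: net income = $1,077,600.00 × 0.69 = $743,544.00.
Per share: $743,544.00 / 911,000 shares = $0.82.

$0.82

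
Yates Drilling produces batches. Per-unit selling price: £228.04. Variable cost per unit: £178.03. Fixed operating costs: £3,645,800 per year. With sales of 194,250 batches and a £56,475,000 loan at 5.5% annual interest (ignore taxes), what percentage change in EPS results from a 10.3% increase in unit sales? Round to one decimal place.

+33.8%

At 194,250 units, contribution = 194,250 × £50.01 = £9,714,442.50.
EBIT = £9,714,442.50 − £3,645,800 = £6,068,642.50.
Interest = £3,106,125.00, so EBIT − I = £2,962,517.50.
Degree of combined leverage = contribution ÷ (EBIT − I) = £9,714,442.50 ÷ £2,962,517.50 = 3.2791.
%ΔEPS = DCL × %ΔSales = 3.2791 × +10.3% = +33.8%.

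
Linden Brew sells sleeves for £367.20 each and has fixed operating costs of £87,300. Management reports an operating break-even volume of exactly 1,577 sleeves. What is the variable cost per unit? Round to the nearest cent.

£311.84

At break-even, FC = Q × (P − VC), so P − VC = £87,300 ÷ 1,577 = £55.3583.
Hence VC = price − CM = £367.20 − £55.3583 = £311.84.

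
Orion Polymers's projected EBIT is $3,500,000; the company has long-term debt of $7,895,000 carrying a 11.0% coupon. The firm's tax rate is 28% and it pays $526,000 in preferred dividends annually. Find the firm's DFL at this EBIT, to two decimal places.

Interest = $868,450.00.
Preferred dividends grossed up pre-tax: $526,000 / (1 − 0.28) = $730,555.56.
DFL = EBIT ÷ [EBIT − I − D_p/(1−t)] = $3,500,000 ÷ [$3,500,000 − $868,450.00 − $730,555.56] = $3,500,000 ÷ $1,900,994.44 = 1.8411.

1.84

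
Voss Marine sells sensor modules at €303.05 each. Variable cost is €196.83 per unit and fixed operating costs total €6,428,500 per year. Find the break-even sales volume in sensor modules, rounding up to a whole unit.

60,521 sensor modules

Unit CM = price − variable cost = €303.05 − €196.83 = €106.22.
Break-even Q = €6,428,500 / €106.22 = 60,520.62 → 60,521 sensor modules.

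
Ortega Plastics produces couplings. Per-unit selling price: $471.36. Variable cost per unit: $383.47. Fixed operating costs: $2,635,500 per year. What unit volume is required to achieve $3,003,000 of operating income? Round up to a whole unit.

Unit CM = price − variable cost = $471.36 − $383.47 = $87.89.
Units = (FC + target) / CM = ($2,635,500 + $3,003,000) / $87.89 = 64,154.06, so 64,155 couplings.

64,155 couplings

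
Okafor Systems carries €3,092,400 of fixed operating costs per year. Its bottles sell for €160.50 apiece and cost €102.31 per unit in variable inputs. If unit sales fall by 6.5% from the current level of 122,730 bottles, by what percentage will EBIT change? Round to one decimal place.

-11.5%

At 122,730 units, contribution = 122,730 × €58.19 = €7,141,658.70.
EBIT = €7,141,658.70 − €3,092,400 = €4,049,258.70.
Degree of operating leverage = €7,141,658.70 / €4,049,258.70 = 1.7637.
So EBIT moves 1.7637 × (-6.5%) = -11.5%.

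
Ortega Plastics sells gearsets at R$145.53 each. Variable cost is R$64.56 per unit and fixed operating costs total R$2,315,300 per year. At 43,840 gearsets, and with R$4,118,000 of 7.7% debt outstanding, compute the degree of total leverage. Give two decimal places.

3.87

At 43,840 units, contribution = 43,840 × R$80.97 = R$3,549,724.80.
Subtracting fixed costs: EBIT = R$3,549,724.80 − R$2,315,300 = R$1,234,424.80. Interest = R$317,086.00.
DOL = R$3,549,724.80 ÷ R$1,234,424.80 = 2.8756; DFL = R$1,234,424.80 ÷ R$917,338.80 = 1.3457.
Combined leverage = 2.8756 × 1.3457 = 3.8697.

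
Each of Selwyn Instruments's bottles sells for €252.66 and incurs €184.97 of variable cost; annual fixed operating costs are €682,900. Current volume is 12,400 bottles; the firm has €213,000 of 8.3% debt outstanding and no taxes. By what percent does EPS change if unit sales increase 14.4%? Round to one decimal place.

At 12,400 units, contribution = 12,400 × €67.69 = €839,356.00.
Subtracting fixed costs: EBIT = €839,356.00 − €682,900 = €156,456.00.
Interest = €17,679.00, so EBIT − I = €138,777.00.
DCL = total CM / (EBIT − I) = €839,356.00 / €138,777.00 = 6.0482.
EPS therefore changes by 6.0482 × (+14.4%) = +87.1%.

+87.1%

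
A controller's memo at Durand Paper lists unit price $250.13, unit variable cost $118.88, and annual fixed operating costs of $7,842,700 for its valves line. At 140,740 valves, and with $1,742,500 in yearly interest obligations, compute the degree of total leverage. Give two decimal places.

2.08

Total contribution margin = 140,740 × $131.25 = $18,472,125.00.
Subtracting fixed costs: EBIT = $18,472,125.00 − $7,842,700 = $10,629,425.00. Interest = $1,742,500.00.
DOL = $18,472,125.00 ÷ $10,629,425.00 = 1.7378; DFL = $10,629,425.00 ÷ $8,886,925.00 = 1.1961.
DCL = DOL × DFL = 1.7378 × 1.1961 = 2.0786.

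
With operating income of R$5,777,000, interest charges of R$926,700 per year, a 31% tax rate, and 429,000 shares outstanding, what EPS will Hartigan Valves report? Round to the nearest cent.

R$7.80

Pre-tax income = R$5,777,000 − R$926,700.00 = R$4,850,300.00.
Net income = R$4,850,300.00 × (1 − 0.31) = R$3,346,707.00.
EPS = R$3,346,707.00 ÷ 429,000 = R$7.80.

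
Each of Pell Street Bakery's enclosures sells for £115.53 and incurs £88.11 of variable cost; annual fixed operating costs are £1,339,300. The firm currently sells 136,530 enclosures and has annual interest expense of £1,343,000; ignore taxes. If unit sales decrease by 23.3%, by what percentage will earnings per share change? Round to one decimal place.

-82.2%

Contribution at this volume is 136,530 × £27.42 = £3,743,652.60.
Operating income = contribution − fixed costs = £3,743,652.60 − £1,339,300 = £2,404,352.60.
After interest of £1,343,000.00, pre-tax earnings = £1,061,352.60.
DCL = total CM / (EBIT − I) = £3,743,652.60 / £1,061,352.60 = 3.5272.
%ΔEPS = DCL × %ΔSales = 3.5272 × -23.3% = -82.2%.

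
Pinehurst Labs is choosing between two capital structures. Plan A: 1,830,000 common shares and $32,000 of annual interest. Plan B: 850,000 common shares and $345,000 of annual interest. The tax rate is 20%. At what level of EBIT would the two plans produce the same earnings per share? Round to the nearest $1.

Set EPS_A = EPS_B: (EBIT − $32,000)(1 − 0.20) ÷ 1,830,000 = (EBIT − $345,000)(1 − 0.20) ÷ 850,000.
The (1 − t) factor cancels: (EBIT − 32,000) × 850,000 = (EBIT − 345,000) × 1,830,000.
EBIT × (1,830,000 − 850,000) = 345,000 × 1,830,000 − 32,000 × 850,000 = 604,150,000,000, so EBIT = 604,150,000,000 ÷ 980,000 = 616,479.59.

$616,480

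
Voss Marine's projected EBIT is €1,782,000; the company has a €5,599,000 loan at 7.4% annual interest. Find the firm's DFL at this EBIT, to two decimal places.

1.30

Interest = €414,326.00.
DFL = EBIT ÷ (EBIT − I) = €1,782,000 ÷ (€1,782,000 − €414,326.00) = €1,782,000 ÷ €1,367,674.00 = 1.3029.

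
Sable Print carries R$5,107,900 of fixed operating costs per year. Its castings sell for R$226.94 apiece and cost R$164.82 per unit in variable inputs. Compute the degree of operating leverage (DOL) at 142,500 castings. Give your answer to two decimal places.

At 142,500 units, contribution = 142,500 × R$62.12 = R$8,852,100.00.
Operating income = contribution − fixed costs = R$8,852,100.00 − R$5,107,900 = R$3,744,200.00.
DOL = contribution ÷ EBIT = R$8,852,100.00 ÷ R$3,744,200.00 = 2.3642.

2.36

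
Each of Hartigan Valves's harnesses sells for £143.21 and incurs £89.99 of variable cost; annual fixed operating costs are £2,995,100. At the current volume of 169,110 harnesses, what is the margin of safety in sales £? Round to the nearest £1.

£16,158,712

Contribution margin per unit = £143.21 − £89.99 = £53.22. Break-even units = £2,995,100 ÷ £53.22 = 56,277.72; break-even revenue = 56,277.72 × £143.21 = £8,059,531.59.
Current sales = 169,110 × £143.21 = £24,218,243.10.
Margin of safety = £24,218,243.10 − £8,059,531.59 = £16,158,712.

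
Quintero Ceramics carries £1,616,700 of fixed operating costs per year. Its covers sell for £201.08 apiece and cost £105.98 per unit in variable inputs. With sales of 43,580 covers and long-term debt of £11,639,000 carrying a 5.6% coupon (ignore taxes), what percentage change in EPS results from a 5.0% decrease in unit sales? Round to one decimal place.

-11.0%

At 43,580 units, contribution = 43,580 × £95.10 = £4,144,458.00.
Subtracting fixed costs: EBIT = £4,144,458.00 − £1,616,700 = £2,527,758.00.
After interest of £651,784.00, pre-tax earnings = £1,875,974.00.
DCL = total CM / (EBIT − I) = £4,144,458.00 / £1,875,974.00 = 2.2092.
EPS therefore changes by 2.2092 × (-5.0%) = -11.0%.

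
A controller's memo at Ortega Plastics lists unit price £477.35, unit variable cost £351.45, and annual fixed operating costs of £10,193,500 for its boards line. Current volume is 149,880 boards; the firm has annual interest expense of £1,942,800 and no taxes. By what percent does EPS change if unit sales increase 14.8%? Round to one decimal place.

Total contribution margin = 149,880 × £125.90 = £18,869,892.00.
Operating income = contribution − fixed costs = £18,869,892.00 − £10,193,500 = £8,676,392.00.
Interest = £1,942,800.00, so EBIT − I = £6,733,592.00.
Degree of combined leverage = contribution ÷ (EBIT − I) = £18,869,892.00 ÷ £6,733,592.00 = 2.8024.
%ΔEPS = DCL × %ΔSales = 2.8024 × +14.8% = +41.5%.

+41.5%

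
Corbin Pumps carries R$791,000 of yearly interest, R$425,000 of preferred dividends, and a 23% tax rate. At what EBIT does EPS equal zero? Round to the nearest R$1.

R$1,342,948

Grossing the preferred dividend up to pre-tax terms: R$425,000 / (1 − 0.23) = R$551,948.05.
EPS = 0 when EBIT covers interest plus the pre-tax preferred burden: R$791,000 + R$551,948.05 = R$1,342,948.05.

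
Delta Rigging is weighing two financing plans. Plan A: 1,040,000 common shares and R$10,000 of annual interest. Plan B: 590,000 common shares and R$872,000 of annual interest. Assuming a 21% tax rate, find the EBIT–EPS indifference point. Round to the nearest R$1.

R$2,002,178

Set EPS_A = EPS_B: (EBIT − R$10,000)(1 − 0.21) ÷ 1,040,000 = (EBIT − R$872,000)(1 − 0.21) ÷ 590,000.
Cancelling (1 − t) and cross-multiplying: 590,000·(EBIT − 10,000) = 1,040,000·(EBIT − 872,000).
EBIT × (1,040,000 − 590,000) = 872,000 × 1,040,000 − 10,000 × 590,000 = 900,980,000,000, so EBIT = 900,980,000,000 ÷ 450,000 = 2,002,177.78.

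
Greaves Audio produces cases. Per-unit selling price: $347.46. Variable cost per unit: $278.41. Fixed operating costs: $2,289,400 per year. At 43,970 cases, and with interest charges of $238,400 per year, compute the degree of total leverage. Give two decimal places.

5.97

Total contribution margin = 43,970 × $69.05 = $3,036,128.50.
EBIT = $3,036,128.50 − $2,289,400 = $746,728.50. Interest = $238,400.00.
DOL = $3,036,128.50 ÷ $746,728.50 = 4.0659; DFL = $746,728.50 ÷ $508,328.50 = 1.4690.
DCL = DOL × DFL = 4.0659 × 1.4690 = 5.9728.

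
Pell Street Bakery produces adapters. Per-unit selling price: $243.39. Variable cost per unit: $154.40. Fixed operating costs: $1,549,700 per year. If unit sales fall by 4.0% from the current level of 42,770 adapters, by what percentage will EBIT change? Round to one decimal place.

Contribution at this volume is 42,770 × $88.99 = $3,806,102.30.
EBIT = $3,806,102.30 − $1,549,700 = $2,256,402.30.
DOL = contribution ÷ EBIT = $3,806,102.30 ÷ $2,256,402.30 = 1.6868.
%ΔEBIT = DOL × %ΔSales = 1.6868 × -4.0% = -6.7%.

-6.7%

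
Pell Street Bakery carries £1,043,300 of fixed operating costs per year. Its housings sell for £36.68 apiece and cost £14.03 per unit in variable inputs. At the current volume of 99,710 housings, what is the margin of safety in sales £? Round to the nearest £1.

£1,967,816

Unit CM = price − variable cost = £36.68 − £14.03 = £22.65. Break-even units = £1,043,300 ÷ £22.65 = 46,061.81; break-even revenue = 46,061.81 × £36.68 = £1,689,547.20.
Current sales = 99,710 × £36.68 = £3,657,362.80.
Margin of safety = £3,657,362.80 − £1,689,547.20 = £1,967,816.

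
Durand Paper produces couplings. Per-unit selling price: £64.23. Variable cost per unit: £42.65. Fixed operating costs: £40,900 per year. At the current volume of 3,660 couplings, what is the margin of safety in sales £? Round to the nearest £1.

Unit CM = price − variable cost = £64.23 − £42.65 = £21.58. Break-even units = £40,900 ÷ £21.58 = 1,895.27; break-even revenue = 1,895.27 × £64.23 = £121,733.41.
Actual sales revenue = 3,660 × £64.23 = £235,081.80.
Margin of safety = £235,081.80 − £121,733.41 = £113,348.

£113,348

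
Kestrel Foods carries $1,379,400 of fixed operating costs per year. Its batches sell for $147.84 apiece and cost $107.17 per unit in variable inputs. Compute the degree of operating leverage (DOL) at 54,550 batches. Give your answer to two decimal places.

Total contribution margin = 54,550 × $40.67 = $2,218,548.50.
Subtracting fixed costs: EBIT = $2,218,548.50 − $1,379,400 = $839,148.50.
So DOL = total CM / EBIT = $2,218,548.50 / $839,148.50 = 2.6438.

2.64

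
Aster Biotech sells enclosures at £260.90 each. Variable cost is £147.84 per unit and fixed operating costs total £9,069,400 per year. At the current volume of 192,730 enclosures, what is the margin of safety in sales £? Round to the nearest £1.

£29,354,489

Each unit contributes £260.90 − £147.84 = £113.06. Break-even units = £9,069,400 ÷ £113.06 = 80,217.58; break-even revenue = 80,217.58 × £260.90 = £20,928,767.56.
Actual sales revenue = 192,730 × £260.90 = £50,283,257.00.
Margin of safety = £50,283,257.00 − £20,928,767.56 = £29,354,489.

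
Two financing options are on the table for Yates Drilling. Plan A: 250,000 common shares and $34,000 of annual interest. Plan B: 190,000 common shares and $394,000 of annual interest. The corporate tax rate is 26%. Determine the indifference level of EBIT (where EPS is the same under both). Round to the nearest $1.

$1,534,000

Set EPS_A = EPS_B: (EBIT − $34,000)(1 − 0.26) ÷ 250,000 = (EBIT − $394,000)(1 − 0.26) ÷ 190,000.
The (1 − t) factor cancels: (EBIT − 34,000) × 190,000 = (EBIT − 394,000) × 250,000.
Solving, EBIT = (394,000·250,000 − 34,000·190,000) / (250,000 − 190,000) = 92,040,000,000 / 60,000 = 1,534,000.00.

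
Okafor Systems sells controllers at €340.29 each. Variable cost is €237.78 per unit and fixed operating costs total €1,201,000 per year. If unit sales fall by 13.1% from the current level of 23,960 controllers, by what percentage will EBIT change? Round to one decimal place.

-25.6%

Contribution at this volume is 23,960 × €102.51 = €2,456,139.60.
EBIT = €2,456,139.60 − €1,201,000 = €1,255,139.60.
Degree of operating leverage = €2,456,139.60 / €1,255,139.60 = 1.9569.
Operating income changes by 1.9569 × -13.1% = -25.6%.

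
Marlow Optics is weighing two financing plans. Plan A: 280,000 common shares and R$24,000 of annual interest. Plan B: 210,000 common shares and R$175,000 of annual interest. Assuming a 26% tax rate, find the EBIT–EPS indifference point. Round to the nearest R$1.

R$628,000

At indifference, (EBIT − 24,000)(1 − t)/280,000 = (EBIT − 175,000)(1 − t)/210,000.
The (1 − t) factor cancels: (EBIT − 24,000) × 210,000 = (EBIT − 175,000) × 280,000.
EBIT × (280,000 − 210,000) = 175,000 × 280,000 − 24,000 × 210,000 = 43,960,000,000, so EBIT = 43,960,000,000 ÷ 70,000 = 628,000.00.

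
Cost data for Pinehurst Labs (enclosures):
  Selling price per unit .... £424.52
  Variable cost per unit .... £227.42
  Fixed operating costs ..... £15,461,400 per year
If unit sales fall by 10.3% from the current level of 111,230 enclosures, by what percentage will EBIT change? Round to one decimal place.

At 111,230 units, contribution = 111,230 × £197.10 = £21,923,433.00.
EBIT = £21,923,433.00 − £15,461,400 = £6,462,033.00.
DOL = contribution ÷ EBIT = £21,923,433.00 ÷ £6,462,033.00 = 3.3927.
%ΔEBIT = DOL × %ΔSales = 3.3927 × -10.3% = -34.9%.

-34.9%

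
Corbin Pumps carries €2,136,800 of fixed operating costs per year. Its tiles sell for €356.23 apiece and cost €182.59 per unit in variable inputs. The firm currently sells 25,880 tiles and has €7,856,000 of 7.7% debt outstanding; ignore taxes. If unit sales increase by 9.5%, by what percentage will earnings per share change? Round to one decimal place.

Contribution at this volume is 25,880 × €173.64 = €4,493,803.20.
Operating income = contribution − fixed costs = €4,493,803.20 − €2,136,800 = €2,357,003.20.
After interest of €604,912.00, pre-tax earnings = €1,752,091.20.
Degree of combined leverage = contribution ÷ (EBIT − I) = €4,493,803.20 ÷ €1,752,091.20 = 2.5648.
EPS therefore changes by 2.5648 × (+9.5%) = +24.4%.

+24.4%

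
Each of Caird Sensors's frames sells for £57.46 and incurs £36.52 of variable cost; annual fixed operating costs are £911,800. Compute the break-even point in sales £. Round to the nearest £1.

£2,502,007

Contribution margin per unit = £57.46 − £36.52 = £20.94, a CM ratio of £20.94 ÷ £57.46 = 0.3644.
Break-even sales = FC ÷ CM ratio = £911,800 × £57.46 / £20.94 = £2,502,007.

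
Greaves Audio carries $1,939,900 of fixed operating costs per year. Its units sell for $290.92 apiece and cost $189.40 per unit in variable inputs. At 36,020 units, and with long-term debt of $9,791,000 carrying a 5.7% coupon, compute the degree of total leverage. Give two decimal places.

Total contribution margin = 36,020 × $101.52 = $3,656,750.40.
Operating income = contribution − fixed costs = $3,656,750.40 − $1,939,900 = $1,716,850.40. Interest = $558,087.00, so EBIT − I = $1,158,763.40.
DCL = contribution ÷ (EBIT − I) = $3,656,750.40 ÷ $1,158,763.40 = 3.1557.

3.16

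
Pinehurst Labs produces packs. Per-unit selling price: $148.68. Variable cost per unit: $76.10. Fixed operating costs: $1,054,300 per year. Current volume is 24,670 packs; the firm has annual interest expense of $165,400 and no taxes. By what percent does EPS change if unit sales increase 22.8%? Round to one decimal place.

Contribution at this volume is 24,670 × $72.58 = $1,790,548.60.
Subtracting fixed costs: EBIT = $1,790,548.60 − $1,054,300 = $736,248.60.
After interest of $165,400.00, pre-tax earnings = $570,848.60.
DCL = total CM / (EBIT − I) = $1,790,548.60 / $570,848.60 = 3.1366.
%ΔEPS = DCL × %ΔSales = 3.1366 × +22.8% = +71.5%.

+71.5%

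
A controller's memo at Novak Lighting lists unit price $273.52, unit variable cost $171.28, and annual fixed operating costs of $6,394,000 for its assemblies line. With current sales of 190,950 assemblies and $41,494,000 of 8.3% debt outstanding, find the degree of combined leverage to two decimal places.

2.02

Total contribution margin = 190,950 × $102.24 = $19,522,728.00.
EBIT = $19,522,728.00 − $6,394,000 = $13,128,728.00. Interest = $3,444,002.00.
DOL = $19,522,728.00 ÷ $13,128,728.00 = 1.4870; DFL = $13,128,728.00 ÷ $9,684,726.00 = 1.3556.
Combined leverage = 1.4870 × 1.3556 = 2.0158.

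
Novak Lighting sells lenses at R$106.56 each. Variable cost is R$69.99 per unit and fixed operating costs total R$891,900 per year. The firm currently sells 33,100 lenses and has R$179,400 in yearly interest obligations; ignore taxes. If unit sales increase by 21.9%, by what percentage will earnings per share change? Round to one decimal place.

+190.5%

Contribution at this volume is 33,100 × R$36.57 = R$1,210,467.00.
Operating income = contribution − fixed costs = R$1,210,467.00 − R$891,900 = R$318,567.00.
Interest = R$179,400.00, so EBIT − I = R$139,167.00.
Degree of combined leverage = contribution ÷ (EBIT − I) = R$1,210,467.00 ÷ R$139,167.00 = 8.6979.
EPS therefore changes by 8.6979 × (+21.9%) = +190.5%.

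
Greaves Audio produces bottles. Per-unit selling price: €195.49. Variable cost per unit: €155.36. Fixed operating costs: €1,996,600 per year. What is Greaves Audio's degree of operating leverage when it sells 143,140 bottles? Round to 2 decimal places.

1.53

At 143,140 units, contribution = 143,140 × €40.13 = €5,744,208.20.
Subtracting fixed costs: EBIT = €5,744,208.20 − €1,996,600 = €3,747,608.20.
DOL = contribution ÷ EBIT = €5,744,208.20 ÷ €3,747,608.20 = 1.5328.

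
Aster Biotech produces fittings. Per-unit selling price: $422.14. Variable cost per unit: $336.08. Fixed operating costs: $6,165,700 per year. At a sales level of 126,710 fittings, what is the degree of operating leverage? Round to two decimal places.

Contribution at this volume is 126,710 × $86.06 = $10,904,662.60.
EBIT = $10,904,662.60 − $6,165,700 = $4,738,962.60.
So DOL = total CM / EBIT = $10,904,662.60 / $4,738,962.60 = 2.3011.

2.30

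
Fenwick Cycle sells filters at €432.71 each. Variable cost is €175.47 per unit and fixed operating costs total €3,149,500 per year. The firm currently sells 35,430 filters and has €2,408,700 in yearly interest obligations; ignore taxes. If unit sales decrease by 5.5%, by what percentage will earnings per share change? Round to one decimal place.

-14.1%

Contribution at this volume is 35,430 × €257.24 = €9,114,013.20.
EBIT = €9,114,013.20 − €3,149,500 = €5,964,513.20.
Interest = €2,408,700.00, so EBIT − I = €3,555,813.20.
DCL = total CM / (EBIT − I) = €9,114,013.20 / €3,555,813.20 = 2.5631.
%ΔEPS = DCL × %ΔSales = 2.5631 × -5.5% = -14.1%.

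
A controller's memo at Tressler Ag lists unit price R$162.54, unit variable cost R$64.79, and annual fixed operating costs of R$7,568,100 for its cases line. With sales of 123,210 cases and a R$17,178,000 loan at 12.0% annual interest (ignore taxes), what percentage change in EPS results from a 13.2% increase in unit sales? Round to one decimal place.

+65.8%

Contribution at this volume is 123,210 × R$97.75 = R$12,043,777.50.
Subtracting fixed costs: EBIT = R$12,043,777.50 − R$7,568,100 = R$4,475,677.50.
After interest of R$2,061,360.00, pre-tax earnings = R$2,414,317.50.
Degree of combined leverage = contribution ÷ (EBIT − I) = R$12,043,777.50 ÷ R$2,414,317.50 = 4.9885.
EPS therefore changes by 4.9885 × (+13.2%) = +65.8%.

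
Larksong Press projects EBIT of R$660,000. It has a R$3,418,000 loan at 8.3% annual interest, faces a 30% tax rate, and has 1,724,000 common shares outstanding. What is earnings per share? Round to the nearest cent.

R$0.15

Pre-tax income = R$660,000 − R$283,694.00 = R$376,306.00.
After tax at 30%: net income = R$376,306.00 × 0.70 = R$263,414.20.
EPS = R$263,414.20 ÷ 1,724,000 = R$0.15.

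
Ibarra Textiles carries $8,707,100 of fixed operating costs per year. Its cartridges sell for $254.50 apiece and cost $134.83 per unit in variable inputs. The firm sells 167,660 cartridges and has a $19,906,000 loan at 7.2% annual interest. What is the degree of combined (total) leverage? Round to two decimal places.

2.02

Contribution at this volume is 167,660 × $119.67 = $20,063,872.20.
Subtracting fixed costs: EBIT = $20,063,872.20 − $8,707,100 = $11,356,772.20. Interest = $1,433,232.00.
DOL = $20,063,872.20 ÷ $11,356,772.20 = 1.7667; DFL = $11,356,772.20 ÷ $9,923,540.20 = 1.1444.
Combined leverage = 1.7667 × 1.1444 = 2.0218.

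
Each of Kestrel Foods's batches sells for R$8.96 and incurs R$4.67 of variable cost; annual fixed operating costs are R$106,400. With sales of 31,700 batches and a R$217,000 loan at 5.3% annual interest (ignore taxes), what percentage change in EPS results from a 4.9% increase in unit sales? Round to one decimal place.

+36.8%

Total contribution margin = 31,700 × R$4.29 = R$135,993.00.
Subtracting fixed costs: EBIT = R$135,993.00 − R$106,400 = R$29,593.00.
Interest = R$11,501.00, so EBIT − I = R$18,092.00.
DCL = total CM / (EBIT − I) = R$135,993.00 / R$18,092.00 = 7.5167.
%ΔEPS = DCL × %ΔSales = 7.5167 × +4.9% = +36.8%.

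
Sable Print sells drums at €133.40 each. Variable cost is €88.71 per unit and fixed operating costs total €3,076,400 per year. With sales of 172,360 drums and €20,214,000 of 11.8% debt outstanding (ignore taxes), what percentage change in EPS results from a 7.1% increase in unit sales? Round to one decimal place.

+24.4%

Contribution at this volume is 172,360 × €44.69 = €7,702,768.40.
Subtracting fixed costs: EBIT = €7,702,768.40 − €3,076,400 = €4,626,368.40.
Interest = €2,385,252.00, so EBIT − I = €2,241,116.40.
Degree of combined leverage = contribution ÷ (EBIT − I) = €7,702,768.40 ÷ €2,241,116.40 = 3.4370.
%ΔEPS = DCL × %ΔSales = 3.4370 × +7.1% = +24.4%.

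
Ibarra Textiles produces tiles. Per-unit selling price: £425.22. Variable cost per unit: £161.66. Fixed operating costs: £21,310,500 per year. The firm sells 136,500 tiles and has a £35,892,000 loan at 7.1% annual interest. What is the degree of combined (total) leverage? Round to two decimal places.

At 136,500 units, contribution = 136,500 × £263.56 = £35,975,940.00.
Subtracting fixed costs: EBIT = £35,975,940.00 − £21,310,500 = £14,665,440.00. Interest = £2,548,332.00, so EBIT − I = £12,117,108.00.
Degree of total leverage = total CM / (EBIT − interest) = £35,975,940.00 / £12,117,108.00 = 2.9690.

2.97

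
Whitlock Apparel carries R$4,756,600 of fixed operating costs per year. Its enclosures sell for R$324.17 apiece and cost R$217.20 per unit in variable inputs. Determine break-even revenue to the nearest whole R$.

CM per unit = R$324.17 − R$217.20 = R$106.97; CM ratio = R$106.97 / R$324.17 = 0.3300.
Break-even revenue = fixed costs × price ÷ CM = R$4,756,600 × R$324.17 ÷ R$106.97 = R$14,414,761.

R$14,414,761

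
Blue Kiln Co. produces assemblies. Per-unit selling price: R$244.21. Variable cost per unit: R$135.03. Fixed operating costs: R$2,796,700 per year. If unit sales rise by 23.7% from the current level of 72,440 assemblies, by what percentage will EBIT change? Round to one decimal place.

+36.7%

At 72,440 units, contribution = 72,440 × R$109.18 = R$7,908,999.20.
Subtracting fixed costs: EBIT = R$7,908,999.20 − R$2,796,700 = R$5,112,299.20.
So DOL = total CM / EBIT = R$7,908,999.20 / R$5,112,299.20 = 1.5471.
Operating income changes by 1.5471 × +23.7% = +36.7%.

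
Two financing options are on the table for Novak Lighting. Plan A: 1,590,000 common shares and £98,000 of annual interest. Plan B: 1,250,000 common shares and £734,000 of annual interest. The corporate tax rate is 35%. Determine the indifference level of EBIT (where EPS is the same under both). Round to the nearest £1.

£3,072,235

Set EPS_A = EPS_B: (EBIT − £98,000)(1 − 0.35) ÷ 1,590,000 = (EBIT − £734,000)(1 − 0.35) ÷ 1,250,000.
The (1 − t) factor cancels: (EBIT − 98,000) × 1,250,000 = (EBIT − 734,000) × 1,590,000.
Solving, EBIT = (734,000·1,590,000 − 98,000·1,250,000) / (1,590,000 − 1,250,000) = 1,044,560,000,000 / 340,000 = 3,072,235.29.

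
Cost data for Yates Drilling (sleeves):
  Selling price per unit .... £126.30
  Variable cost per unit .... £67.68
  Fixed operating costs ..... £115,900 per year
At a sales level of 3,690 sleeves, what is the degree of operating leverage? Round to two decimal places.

Total contribution margin = 3,690 × £58.62 = £216,307.80.
Operating income = contribution − fixed costs = £216,307.80 − £115,900 = £100,407.80.
Degree of operating leverage = £216,307.80 / £100,407.80 = 2.1543.

2.15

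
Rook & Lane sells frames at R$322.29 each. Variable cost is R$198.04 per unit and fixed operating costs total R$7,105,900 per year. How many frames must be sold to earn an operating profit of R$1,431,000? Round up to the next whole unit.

68,708 frames

Each unit contributes R$322.29 − R$198.04 = R$124.25.
Required volume = (fixed costs + target profit) ÷ CM = (R$7,105,900 + R$1,431,000) ÷ R$124.25 = 68,707.44, so 68,708 frames.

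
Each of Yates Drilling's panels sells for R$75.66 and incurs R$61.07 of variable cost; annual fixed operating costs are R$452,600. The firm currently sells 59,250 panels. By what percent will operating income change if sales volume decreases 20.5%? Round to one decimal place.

-43.0%

At 59,250 units, contribution = 59,250 × R$14.59 = R$864,457.50.
Subtracting fixed costs: EBIT = R$864,457.50 − R$452,600 = R$411,857.50.
Degree of operating leverage = R$864,457.50 / R$411,857.50 = 2.0989.
Operating income changes by 2.0989 × -20.5% = -43.0%.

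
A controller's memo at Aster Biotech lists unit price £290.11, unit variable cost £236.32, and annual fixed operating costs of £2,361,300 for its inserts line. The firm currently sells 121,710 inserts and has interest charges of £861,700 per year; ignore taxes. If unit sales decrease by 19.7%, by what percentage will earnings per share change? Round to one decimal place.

-38.8%

Total contribution margin = 121,710 × £53.79 = £6,546,780.90.
Subtracting fixed costs: EBIT = £6,546,780.90 − £2,361,300 = £4,185,480.90.
Interest = £861,700.00, so EBIT − I = £3,323,780.90.
DCL = total CM / (EBIT − I) = £6,546,780.90 / £3,323,780.90 = 1.9697.
%ΔEPS = DCL × %ΔSales = 1.9697 × -19.7% = -38.8%.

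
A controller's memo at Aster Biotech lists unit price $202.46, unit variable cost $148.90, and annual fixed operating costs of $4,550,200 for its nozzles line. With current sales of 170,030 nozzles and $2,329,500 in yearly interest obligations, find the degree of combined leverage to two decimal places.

4.09

Contribution at this volume is 170,030 × $53.56 = $9,106,806.80.
Operating income = contribution − fixed costs = $9,106,806.80 − $4,550,200 = $4,556,606.80. Interest = $2,329,500.00, so EBIT − I = $2,227,106.80.
DCL = contribution ÷ (EBIT − I) = $9,106,806.80 ÷ $2,227,106.80 = 4.0891.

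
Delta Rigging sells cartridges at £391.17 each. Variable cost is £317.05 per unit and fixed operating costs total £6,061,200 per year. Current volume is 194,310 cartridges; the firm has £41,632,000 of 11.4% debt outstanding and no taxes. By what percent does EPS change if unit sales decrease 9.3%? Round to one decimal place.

-37.3%

Total contribution margin = 194,310 × £74.12 = £14,402,257.20.
Subtracting fixed costs: EBIT = £14,402,257.20 − £6,061,200 = £8,341,057.20.
After interest of £4,746,048.00, pre-tax earnings = £3,595,009.20.
DCL = total CM / (EBIT − I) = £14,402,257.20 / £3,595,009.20 = 4.0062.
EPS therefore changes by 4.0062 × (-9.3%) = -37.3%.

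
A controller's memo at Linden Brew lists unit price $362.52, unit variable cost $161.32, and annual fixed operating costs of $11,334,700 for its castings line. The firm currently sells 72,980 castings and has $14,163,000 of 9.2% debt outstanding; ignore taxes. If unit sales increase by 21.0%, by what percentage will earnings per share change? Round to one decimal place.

+150.7%

Contribution at this volume is 72,980 × $201.20 = $14,683,576.00.
Operating income = contribution − fixed costs = $14,683,576.00 − $11,334,700 = $3,348,876.00.
Interest = $1,302,996.00, so EBIT − I = $2,045,880.00.
Degree of combined leverage = contribution ÷ (EBIT − I) = $14,683,576.00 ÷ $2,045,880.00 = 7.1771.
%ΔEPS = DCL × %ΔSales = 7.1771 × +21.0% = +150.7%.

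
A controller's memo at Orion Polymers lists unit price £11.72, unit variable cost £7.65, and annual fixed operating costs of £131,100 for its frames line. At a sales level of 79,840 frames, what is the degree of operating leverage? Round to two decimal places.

1.68

At 79,840 units, contribution = 79,840 × £4.07 = £324,948.80.
Subtracting fixed costs: EBIT = £324,948.80 − £131,100 = £193,848.80.
So DOL = total CM / EBIT = £324,948.80 / £193,848.80 = 1.6763.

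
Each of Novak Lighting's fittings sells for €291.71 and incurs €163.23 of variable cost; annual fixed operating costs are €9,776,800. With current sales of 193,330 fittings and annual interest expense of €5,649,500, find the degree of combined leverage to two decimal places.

Contribution at this volume is 193,330 × €128.48 = €24,839,038.40.
EBIT = €24,839,038.40 − €9,776,800 = €15,062,238.40. Interest = €5,649,500.00.
DOL = €24,839,038.40 ÷ €15,062,238.40 = 1.6491; DFL = €15,062,238.40 ÷ €9,412,738.40 = 1.6002.
Combined leverage = 1.6491 × 1.6002 = 2.6389.

2.64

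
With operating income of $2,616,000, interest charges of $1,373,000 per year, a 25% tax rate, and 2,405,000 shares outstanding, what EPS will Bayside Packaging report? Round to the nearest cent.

$0.39

Interest = $1,373,000.00, so EBT = $2,616,000 − $1,373,000.00 = $1,243,000.00.
After tax at 25%: net income = $1,243,000.00 × 0.75 = $932,250.00.
Per share: $932,250.00 / 2,405,000 shares = $0.39.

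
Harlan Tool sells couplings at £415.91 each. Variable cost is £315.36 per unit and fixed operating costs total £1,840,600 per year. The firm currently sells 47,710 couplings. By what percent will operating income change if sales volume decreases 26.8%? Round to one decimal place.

-43.5%

Total contribution margin = 47,710 × £100.55 = £4,797,240.50.
EBIT = £4,797,240.50 − £1,840,600 = £2,956,640.50.
So DOL = total CM / EBIT = £4,797,240.50 / £2,956,640.50 = 1.6225.
Operating income changes by 1.6225 × -26.8% = -43.5%.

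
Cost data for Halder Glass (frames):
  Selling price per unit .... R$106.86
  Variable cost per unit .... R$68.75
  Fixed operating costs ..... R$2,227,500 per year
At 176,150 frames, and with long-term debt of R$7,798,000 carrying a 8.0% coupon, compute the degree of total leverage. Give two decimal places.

Total contribution margin = 176,150 × R$38.11 = R$6,713,076.50.
Subtracting fixed costs: EBIT = R$6,713,076.50 − R$2,227,500 = R$4,485,576.50. Interest = R$623,840.00, so EBIT − I = R$3,861,736.50.
Degree of total leverage = total CM / (EBIT − interest) = R$6,713,076.50 / R$3,861,736.50 = 1.7384.

1.74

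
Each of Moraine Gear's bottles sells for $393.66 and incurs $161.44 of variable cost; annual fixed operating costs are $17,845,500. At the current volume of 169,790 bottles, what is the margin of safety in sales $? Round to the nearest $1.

Unit CM = price − variable cost = $393.66 − $161.44 = $232.22. Break-even units = $17,845,500 ÷ $232.22 = 76,847.39; break-even revenue = 76,847.39 × $393.66 = $30,251,742.01.
Actual sales revenue = 169,790 × $393.66 = $66,839,531.40.
Margin of safety = $66,839,531.40 − $30,251,742.01 = $36,587,789.

$36,587,789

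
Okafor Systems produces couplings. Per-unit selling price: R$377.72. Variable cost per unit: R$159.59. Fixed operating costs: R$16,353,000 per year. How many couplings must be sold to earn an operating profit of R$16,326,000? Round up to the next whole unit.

Each unit contributes R$377.72 − R$159.59 = R$218.13.
Required volume = (fixed costs + target profit) ÷ CM = (R$16,353,000 + R$16,326,000) ÷ R$218.13 = 149,814.33, so 149,815 couplings.

149,815 couplings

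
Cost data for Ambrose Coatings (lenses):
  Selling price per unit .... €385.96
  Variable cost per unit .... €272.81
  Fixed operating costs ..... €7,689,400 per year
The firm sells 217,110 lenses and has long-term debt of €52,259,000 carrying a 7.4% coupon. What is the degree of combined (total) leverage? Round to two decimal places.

Total contribution margin = 217,110 × €113.15 = €24,565,996.50.
Operating income = contribution − fixed costs = €24,565,996.50 − €7,689,400 = €16,876,596.50. Interest = €3,867,166.00.
DOL = €24,565,996.50 ÷ €16,876,596.50 = 1.4556; DFL = €16,876,596.50 ÷ €13,009,430.50 = 1.2973.
Combined leverage = 1.4556 × 1.2973 = 1.8883.

1.89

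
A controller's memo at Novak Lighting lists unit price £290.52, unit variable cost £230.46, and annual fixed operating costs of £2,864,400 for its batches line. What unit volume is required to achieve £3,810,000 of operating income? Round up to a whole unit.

Each unit contributes £290.52 − £230.46 = £60.06.
Need Q such that Q × £60.06 − £2,864,400 = £3,810,000, i.e. Q = £6,674,400 / £60.06 = 111,128.87 → 111,129.

111,129 batches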